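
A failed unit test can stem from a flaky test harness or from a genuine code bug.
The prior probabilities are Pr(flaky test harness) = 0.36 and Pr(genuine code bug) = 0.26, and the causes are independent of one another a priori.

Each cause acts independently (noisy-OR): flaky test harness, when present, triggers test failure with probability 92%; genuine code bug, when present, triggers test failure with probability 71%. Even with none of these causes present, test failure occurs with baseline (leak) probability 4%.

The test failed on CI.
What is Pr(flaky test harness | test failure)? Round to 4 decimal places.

Under noisy-OR, P(test failure | causes) = 1 − (1−0.04)·∏(1−qᵢ) over the active causes.
By total probability over the 4 (flaky test harness, genuine code bug) configurations:
  P(test failure) = 0.04×0.64×0.74 + 0.7216×0.64×0.26 + 0.9232×0.36×0.74 + 0.977728×0.36×0.26
        = 0.018944 + 0.120074 + 0.245940 + 0.091515 = 0.476473
The terms with flaky test harness present sum to 0.337455, so
  P(flaky test harness | test failure) = 0.337455 / 0.476473 ≈ 0.7082

Pr(flaky test harness | test failure) ≈ 0.7082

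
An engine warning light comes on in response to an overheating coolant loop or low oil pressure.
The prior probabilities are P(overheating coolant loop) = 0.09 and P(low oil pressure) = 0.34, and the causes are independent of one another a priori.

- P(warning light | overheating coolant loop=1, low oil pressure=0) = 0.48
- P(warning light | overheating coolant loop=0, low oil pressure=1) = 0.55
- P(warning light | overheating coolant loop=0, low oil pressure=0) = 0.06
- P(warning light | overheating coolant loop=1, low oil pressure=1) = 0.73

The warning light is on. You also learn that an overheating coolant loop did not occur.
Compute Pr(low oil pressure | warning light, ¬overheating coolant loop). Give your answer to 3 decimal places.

Pr(low oil pressure | warning light, ¬overheating coolant loop) ≈ 0.825

For the numerator, keep only low oil pressure=true terms: 0.55*0.34 = 0.187000
The normalizing constant is 0.06*0.66 + 0.55*0.34 = 0.226600
P(low oil pressure | warning light, ¬overheating coolant loop) = 0.187000/0.226600 ≈ 0.825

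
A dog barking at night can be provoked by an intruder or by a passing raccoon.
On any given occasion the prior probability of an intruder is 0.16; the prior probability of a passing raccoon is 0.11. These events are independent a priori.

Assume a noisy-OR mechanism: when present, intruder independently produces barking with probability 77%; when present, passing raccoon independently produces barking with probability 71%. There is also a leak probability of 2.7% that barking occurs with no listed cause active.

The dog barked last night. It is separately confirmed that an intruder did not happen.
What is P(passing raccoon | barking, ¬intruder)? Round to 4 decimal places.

Under noisy-OR, P(barking | causes) = 1 − (1−0.027)·∏(1−qᵢ) over the active causes.
Numerator (weight on configurations with passing raccoon): 0.71783*0.11 = 0.078961
The normalizing constant is 0.027*0.89 + 0.71783*0.11 = 0.102991
Posterior = 0.078961 / 0.102991 ≈ 0.7667

P(passing raccoon | barking, ¬intruder) ≈ 0.7667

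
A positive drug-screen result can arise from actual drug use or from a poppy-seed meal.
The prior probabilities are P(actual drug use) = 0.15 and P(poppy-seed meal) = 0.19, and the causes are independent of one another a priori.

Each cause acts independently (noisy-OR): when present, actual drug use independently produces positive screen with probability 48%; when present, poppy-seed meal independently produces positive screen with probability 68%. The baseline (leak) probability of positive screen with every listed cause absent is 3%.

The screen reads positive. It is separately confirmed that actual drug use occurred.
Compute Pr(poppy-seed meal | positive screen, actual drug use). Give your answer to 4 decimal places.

Pr(poppy-seed meal | positive screen, actual drug use) ≈ 0.2841

Under noisy-OR, P(positive screen | causes) = 1 − (1−0.03)·∏(1−qᵢ) over the active causes.
Enumerate both values of poppy-seed meal and weight by the priors:
  P(positive screen | actual drug use) = 0.4956×0.81 + 0.838592×0.19
        = 0.401436 + 0.159332 = 0.560768
Keeping only the poppy-seed meal-present terms gives 0.159332, so
  P(poppy-seed meal | positive screen, actual drug use) = 0.159332 / 0.560768 ≈ 0.2841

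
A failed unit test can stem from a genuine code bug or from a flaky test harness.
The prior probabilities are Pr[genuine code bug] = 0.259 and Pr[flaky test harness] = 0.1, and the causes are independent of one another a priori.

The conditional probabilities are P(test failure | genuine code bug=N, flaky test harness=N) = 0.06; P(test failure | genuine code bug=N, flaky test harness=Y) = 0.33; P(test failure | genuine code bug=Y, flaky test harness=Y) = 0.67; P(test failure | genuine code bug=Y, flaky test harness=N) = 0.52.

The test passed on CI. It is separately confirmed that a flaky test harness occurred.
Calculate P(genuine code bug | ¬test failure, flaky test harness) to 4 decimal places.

P(genuine code bug | ¬test failure, flaky test harness) ≈ 0.1469

By total probability over both values of genuine code bug:
  P(¬test failure | flaky test harness) = 0.67*0.741 + 0.33*0.259
        = 0.496470 + 0.085470 = 0.581940
Configurations with genuine code bug contribute 0.085470, so
  P(genuine code bug | ¬test failure, flaky test harness) = 0.085470 / 0.581940 ≈ 0.1469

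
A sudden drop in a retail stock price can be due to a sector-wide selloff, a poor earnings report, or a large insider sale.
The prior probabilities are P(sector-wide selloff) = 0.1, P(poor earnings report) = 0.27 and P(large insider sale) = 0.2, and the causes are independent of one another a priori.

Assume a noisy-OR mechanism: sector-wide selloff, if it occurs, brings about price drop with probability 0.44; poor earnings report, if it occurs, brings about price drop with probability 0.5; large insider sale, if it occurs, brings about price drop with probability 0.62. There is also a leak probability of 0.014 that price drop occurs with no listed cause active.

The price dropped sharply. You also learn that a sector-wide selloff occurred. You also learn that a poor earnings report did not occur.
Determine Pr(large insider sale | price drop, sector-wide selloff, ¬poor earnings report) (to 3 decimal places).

Under noisy-OR, P(price drop | causes) = 1 − (1−0.014)·∏(1−qᵢ) over the active causes.
P(price drop | sector-wide selloff, ¬poor earnings report) = 0.44784·0.8 + 0.790179·0.2 = 0.358272 + 0.158036 = 0.516308
Of this, 0.158036 comes from 0.790179·0.2 (the large insider sale=true cases).
P(large insider sale | price drop, sector-wide selloff, ¬poor earnings report) = 0.158036 / 0.516308 ≈ 0.306

Pr(large insider sale | price drop, sector-wide selloff, ¬poor earnings report) ≈ 0.306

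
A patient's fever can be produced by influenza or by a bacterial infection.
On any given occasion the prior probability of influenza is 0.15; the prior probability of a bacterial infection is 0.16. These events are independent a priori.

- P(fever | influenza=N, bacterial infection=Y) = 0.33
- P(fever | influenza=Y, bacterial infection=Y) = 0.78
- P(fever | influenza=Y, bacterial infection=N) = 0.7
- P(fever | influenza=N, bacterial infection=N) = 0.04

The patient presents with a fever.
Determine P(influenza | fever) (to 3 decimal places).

P(fever) = 0.04·0.85·0.84 + 0.33·0.85·0.16 + 0.7·0.15·0.84 + 0.78·0.15·0.16 = 0.028560 + 0.044880 + 0.088200 + 0.018720 = 0.180360
The influenza-present share is 0.088200 + 0.018720 = 0.106920.
Hence the posterior is 0.106920/0.180360 ≈ 0.593.

P(influenza | fever) ≈ 0.593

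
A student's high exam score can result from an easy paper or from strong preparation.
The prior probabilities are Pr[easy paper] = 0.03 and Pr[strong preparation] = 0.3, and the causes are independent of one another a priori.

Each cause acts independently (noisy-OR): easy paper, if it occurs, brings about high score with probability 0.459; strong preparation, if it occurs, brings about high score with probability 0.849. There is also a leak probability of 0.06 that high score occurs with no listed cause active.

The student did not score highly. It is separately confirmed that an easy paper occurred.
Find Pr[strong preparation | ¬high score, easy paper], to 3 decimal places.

Under noisy-OR, P(high score | causes) = 1 − (1−0.06)·∏(1−qᵢ) over the active causes.
Enumerate both values of strong preparation and weight by the priors:
  P(¬high score | easy paper) = 0.50854·0.7 + 0.07679·0.3
        = 0.355978 + 0.023037 = 0.379015
Configurations with strong preparation contribute 0.023037, so
  P(strong preparation | ¬high score, easy paper) = 0.023037 / 0.379015 ≈ 0.061

Pr[strong preparation | ¬high score, easy paper] ≈ 0.061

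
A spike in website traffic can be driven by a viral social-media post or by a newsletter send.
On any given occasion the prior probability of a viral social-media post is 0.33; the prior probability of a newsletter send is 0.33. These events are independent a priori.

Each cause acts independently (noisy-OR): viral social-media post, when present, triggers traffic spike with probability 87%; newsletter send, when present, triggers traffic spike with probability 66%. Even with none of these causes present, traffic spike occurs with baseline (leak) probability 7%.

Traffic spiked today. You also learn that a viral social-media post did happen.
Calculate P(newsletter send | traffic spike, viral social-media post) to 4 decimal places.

P(newsletter send | traffic spike, viral social-media post) ≈ 0.3495

Under noisy-OR, P(traffic spike | causes) = 1 − (1−0.07)·∏(1−qᵢ) over the active causes.
By total probability over both values of newsletter send:
  P(traffic spike | viral social-media post) = 0.8791*0.67 + 0.958894*0.33
        = 0.588997 + 0.316435 = 0.905432
Keeping only the newsletter send-present terms gives 0.316435, so
  P(newsletter send | traffic spike, viral social-media post) = 0.316435 / 0.905432 ≈ 0.3495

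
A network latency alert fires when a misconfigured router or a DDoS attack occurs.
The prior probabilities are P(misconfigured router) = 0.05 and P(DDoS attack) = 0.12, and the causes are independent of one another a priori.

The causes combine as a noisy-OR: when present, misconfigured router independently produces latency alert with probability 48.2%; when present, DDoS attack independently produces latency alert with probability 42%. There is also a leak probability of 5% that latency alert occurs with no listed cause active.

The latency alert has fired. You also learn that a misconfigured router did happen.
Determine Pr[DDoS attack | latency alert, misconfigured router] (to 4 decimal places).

Pr[DDoS attack | latency alert, misconfigured router] ≈ 0.1610

Under noisy-OR, P(latency alert | causes) = 1 − (1−0.05)·∏(1−qᵢ) over the active causes.
P(latency alert | misconfigured router) = 0.5079×0.88 + 0.714582×0.12 = 0.446952 + 0.085750 = 0.532702
The DDoS attack-present share is 0.714582×0.12 = 0.085750.
P(DDoS attack | latency alert, misconfigured router) = 0.085750 / 0.532702 ≈ 0.1610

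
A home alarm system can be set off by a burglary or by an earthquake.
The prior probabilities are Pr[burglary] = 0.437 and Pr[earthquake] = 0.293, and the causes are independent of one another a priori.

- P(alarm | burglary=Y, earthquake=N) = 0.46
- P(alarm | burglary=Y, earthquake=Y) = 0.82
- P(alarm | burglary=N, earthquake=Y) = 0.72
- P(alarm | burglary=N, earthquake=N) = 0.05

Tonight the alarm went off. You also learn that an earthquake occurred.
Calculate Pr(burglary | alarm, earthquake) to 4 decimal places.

For the numerator, keep only burglary=true terms: 0.82·0.437 = 0.358340
Denominator P(alarm | earthquake): 0.72·0.563 + 0.82·0.437 = 0.763700
Posterior = 0.358340 / 0.763700 ≈ 0.4692

Pr(burglary | alarm, earthquake) ≈ 0.4692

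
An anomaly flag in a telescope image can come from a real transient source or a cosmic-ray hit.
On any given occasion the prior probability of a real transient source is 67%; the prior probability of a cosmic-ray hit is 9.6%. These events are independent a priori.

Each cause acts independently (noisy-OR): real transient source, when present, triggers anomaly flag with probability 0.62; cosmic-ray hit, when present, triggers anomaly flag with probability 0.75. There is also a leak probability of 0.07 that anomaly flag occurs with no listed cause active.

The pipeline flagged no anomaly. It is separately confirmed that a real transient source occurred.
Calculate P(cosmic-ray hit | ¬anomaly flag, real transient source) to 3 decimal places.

Under noisy-OR, P(anomaly flag | causes) = 1 − (1−0.07)·∏(1−qᵢ) over the active causes.
By total probability over both values of cosmic-ray hit:
  P(¬anomaly flag | real transient source) = 0.3534*0.904 + 0.08835*0.096
        = 0.319474 + 0.008482 = 0.327956
The terms with cosmic-ray hit present sum to 0.008482, so
  P(cosmic-ray hit | ¬anomaly flag, real transient source) = 0.008482 / 0.327956 ≈ 0.026

P(cosmic-ray hit | ¬anomaly flag, real transient source) ≈ 0.026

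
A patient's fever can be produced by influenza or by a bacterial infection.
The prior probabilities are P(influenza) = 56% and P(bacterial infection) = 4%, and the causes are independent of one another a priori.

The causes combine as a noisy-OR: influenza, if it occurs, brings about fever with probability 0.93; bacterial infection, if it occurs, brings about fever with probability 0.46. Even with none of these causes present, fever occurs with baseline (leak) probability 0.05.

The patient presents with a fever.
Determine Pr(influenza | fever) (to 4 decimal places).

Pr(influenza | fever) ≈ 0.9463

Under noisy-OR, P(fever | causes) = 1 − (1−0.05)·∏(1−qᵢ) over the active causes.
P(fever) = 0.05·0.44·0.96 + 0.487·0.44·0.04 + 0.9335·0.56·0.96 + 0.96409·0.56·0.04 = 0.021120 + 0.008571 + 0.501850 + 0.021596 = 0.553137
The influenza-present share is 0.501850 + 0.021596 = 0.523446.
So P(influenza | fever) = 0.523446/0.553137 ≈ 0.9463.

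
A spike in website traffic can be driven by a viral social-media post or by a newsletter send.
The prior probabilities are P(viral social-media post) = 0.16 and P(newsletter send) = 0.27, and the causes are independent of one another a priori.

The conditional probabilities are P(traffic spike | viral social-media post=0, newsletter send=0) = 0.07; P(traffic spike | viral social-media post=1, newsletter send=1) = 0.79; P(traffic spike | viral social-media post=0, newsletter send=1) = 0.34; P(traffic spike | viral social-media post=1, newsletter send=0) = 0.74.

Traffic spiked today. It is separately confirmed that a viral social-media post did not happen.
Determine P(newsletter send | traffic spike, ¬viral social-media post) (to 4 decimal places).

P(newsletter send | traffic spike, ¬viral social-media post) ≈ 0.6424

P(traffic spike | ¬viral social-media post) = 0.07·0.73 + 0.34·0.27 = 0.051100 + 0.091800 = 0.142900
Of this, 0.091800 comes from 0.34·0.27 (the newsletter send=true cases).
Hence the posterior is 0.091800/0.142900 ≈ 0.6424.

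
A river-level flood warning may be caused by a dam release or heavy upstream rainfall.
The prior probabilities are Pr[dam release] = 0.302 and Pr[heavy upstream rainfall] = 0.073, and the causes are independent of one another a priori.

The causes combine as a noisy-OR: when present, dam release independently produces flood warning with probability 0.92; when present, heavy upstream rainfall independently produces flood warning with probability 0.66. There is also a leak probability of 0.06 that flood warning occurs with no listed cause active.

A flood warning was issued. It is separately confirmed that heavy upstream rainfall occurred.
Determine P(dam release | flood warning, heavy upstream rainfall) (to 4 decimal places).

Under noisy-OR, P(flood warning | causes) = 1 − (1−0.06)·∏(1−qᵢ) over the active causes.
P(flood warning | heavy upstream rainfall) = 0.6804·0.698 + 0.974432·0.302 = 0.474919 + 0.294278 = 0.769197
Restricting to configurations with dam release present: 0.974432·0.302 = 0.294278.
So P(dam release | flood warning, heavy upstream rainfall) = 0.294278/0.769197 ≈ 0.3826.

P(dam release | flood warning, heavy upstream rainfall) ≈ 0.3826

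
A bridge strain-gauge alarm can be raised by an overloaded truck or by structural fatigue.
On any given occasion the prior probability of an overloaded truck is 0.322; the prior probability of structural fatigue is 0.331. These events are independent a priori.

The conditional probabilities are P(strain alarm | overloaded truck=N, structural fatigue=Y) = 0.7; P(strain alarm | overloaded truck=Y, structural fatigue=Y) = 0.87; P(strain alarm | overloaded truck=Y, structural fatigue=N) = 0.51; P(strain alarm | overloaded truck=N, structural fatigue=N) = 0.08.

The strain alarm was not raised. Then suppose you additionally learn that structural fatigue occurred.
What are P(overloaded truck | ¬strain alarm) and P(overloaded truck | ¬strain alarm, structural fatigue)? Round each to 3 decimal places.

Enumerate the 4 (overloaded truck, structural fatigue) configurations and weight by the priors:
  P(¬strain alarm) = 0.92*0.678*0.669 + 0.3*0.678*0.331 + 0.49*0.322*0.669 + 0.13*0.322*0.331
        = 0.417295 + 0.067325 + 0.105555 + 0.013856 = 0.604031
The terms with overloaded truck present sum to 0.119411, so
  P(overloaded truck | ¬strain alarm) = 0.119411 / 0.604031 ≈ 0.198

With the extra evidence:
Weight on overloaded truck=true, given the evidence: 0.13·0.322 = 0.041860
Denominator P(¬strain alarm | structural fatigue): 0.3·0.678 + 0.13·0.322 = 0.245260
P(overloaded truck | ¬strain alarm, structural fatigue) = 0.041860/0.245260 ≈ 0.171

P(overloaded truck | ¬strain alarm) ≈ 0.198; P(overloaded truck | ¬strain alarm, structural fatigue) ≈ 0.171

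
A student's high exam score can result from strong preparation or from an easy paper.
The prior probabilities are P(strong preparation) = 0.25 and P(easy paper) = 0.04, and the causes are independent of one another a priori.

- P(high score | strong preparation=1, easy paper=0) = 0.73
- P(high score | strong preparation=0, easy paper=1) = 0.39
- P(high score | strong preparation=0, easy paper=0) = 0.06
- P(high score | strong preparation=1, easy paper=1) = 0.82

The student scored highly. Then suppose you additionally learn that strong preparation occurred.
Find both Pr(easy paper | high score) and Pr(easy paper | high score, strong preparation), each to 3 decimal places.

Pr(easy paper | high score) ≈ 0.084; Pr(easy paper | high score, strong preparation) ≈ 0.045

P(high score) = 0.06·0.75·0.96 + 0.39·0.75·0.04 + 0.73·0.25·0.96 + 0.82·0.25·0.04 = 0.043200 + 0.011700 + 0.175200 + 0.008200 = 0.238300
Restricting to configurations with easy paper present: 0.011700 + 0.008200 = 0.019900.
So P(easy paper | high score) = 0.019900/0.238300 ≈ 0.084.

Now condition on the additional information:
P(high score | strong preparation) = 0.73·0.96 + 0.82·0.04 = 0.700800 + 0.032800 = 0.733600
The easy paper-present share is 0.82·0.04 = 0.032800.
So P(easy paper | high score, strong preparation) = 0.032800/0.733600 ≈ 0.045.
— strong preparation explains away the evidence for easy paper.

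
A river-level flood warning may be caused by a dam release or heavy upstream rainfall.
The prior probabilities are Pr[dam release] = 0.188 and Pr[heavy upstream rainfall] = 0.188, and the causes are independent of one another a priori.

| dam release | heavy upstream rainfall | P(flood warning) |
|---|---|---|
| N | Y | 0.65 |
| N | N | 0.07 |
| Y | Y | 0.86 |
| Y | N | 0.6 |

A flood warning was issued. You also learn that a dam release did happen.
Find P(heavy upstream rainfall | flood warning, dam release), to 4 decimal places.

Weight on heavy upstream rainfall=true, given the evidence: 0.86*0.188 = 0.161680
Normalizer over all consistent configurations: 0.6*0.812 + 0.86*0.188 = 0.648880
Posterior = 0.161680 / 0.648880 ≈ 0.2492

P(heavy upstream rainfall | flood warning, dam release) ≈ 0.2492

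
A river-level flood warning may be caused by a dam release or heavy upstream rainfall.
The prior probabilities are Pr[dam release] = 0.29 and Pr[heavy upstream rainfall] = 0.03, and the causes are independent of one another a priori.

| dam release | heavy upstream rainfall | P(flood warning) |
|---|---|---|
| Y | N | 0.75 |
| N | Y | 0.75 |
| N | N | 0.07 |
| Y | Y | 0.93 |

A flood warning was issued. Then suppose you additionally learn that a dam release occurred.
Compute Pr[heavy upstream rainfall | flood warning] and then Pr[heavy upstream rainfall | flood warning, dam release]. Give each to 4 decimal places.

Pr[heavy upstream rainfall | flood warning] ≈ 0.0850; Pr[heavy upstream rainfall | flood warning, dam release] ≈ 0.0369

P(flood warning) = 0.07×0.71×0.97 + 0.75×0.71×0.03 + 0.75×0.29×0.97 + 0.93×0.29×0.03 = 0.048209 + 0.015975 + 0.210975 + 0.008091 = 0.283250
The heavy upstream rainfall-present share is 0.015975 + 0.008091 = 0.024066.
So P(heavy upstream rainfall | flood warning) = 0.024066/0.283250 ≈ 0.0850.

Now also conditioning on dam release=true:
P(flood warning | dam release) = 0.75*0.97 + 0.93*0.03 = 0.727500 + 0.027900 = 0.755400
The heavy upstream rainfall-present share is 0.93*0.03 = 0.027900.
P(heavy upstream rainfall | flood warning, dam release) = 0.027900 / 0.755400 ≈ 0.0369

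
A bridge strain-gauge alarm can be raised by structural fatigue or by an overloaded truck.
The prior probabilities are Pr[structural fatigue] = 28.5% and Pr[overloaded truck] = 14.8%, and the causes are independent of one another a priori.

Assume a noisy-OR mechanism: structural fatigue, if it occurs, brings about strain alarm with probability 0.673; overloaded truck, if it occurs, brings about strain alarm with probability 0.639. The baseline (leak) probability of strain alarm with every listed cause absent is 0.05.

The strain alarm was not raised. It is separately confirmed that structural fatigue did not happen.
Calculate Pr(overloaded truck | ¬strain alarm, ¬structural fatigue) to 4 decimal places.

Pr(overloaded truck | ¬strain alarm, ¬structural fatigue) ≈ 0.0590

Under noisy-OR, P(strain alarm | causes) = 1 − (1−0.05)·∏(1−qᵢ) over the active causes.
Sum P(¬strain alarm|·) weighted by the priors over both values of overloaded truck:
  P(¬strain alarm | ¬structural fatigue) = 0.95×0.852 + 0.34295×0.148
        = 0.809400 + 0.050757 = 0.860157
Configurations with overloaded truck contribute 0.050757, so
  P(overloaded truck | ¬strain alarm, ¬structural fatigue) = 0.050757 / 0.860157 ≈ 0.0590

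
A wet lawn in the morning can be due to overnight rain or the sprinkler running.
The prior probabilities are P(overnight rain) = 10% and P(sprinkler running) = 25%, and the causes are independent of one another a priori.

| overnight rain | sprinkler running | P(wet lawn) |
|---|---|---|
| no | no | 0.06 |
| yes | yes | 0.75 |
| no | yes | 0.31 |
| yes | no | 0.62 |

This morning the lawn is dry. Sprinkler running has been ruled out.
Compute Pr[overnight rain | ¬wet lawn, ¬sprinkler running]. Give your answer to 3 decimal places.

Pr[overnight rain | ¬wet lawn, ¬sprinkler running] ≈ 0.043

Sum P(¬wet lawn|·) weighted by the priors over both values of overnight rain:
  P(¬wet lawn | ¬sprinkler running) = 0.94×0.9 + 0.38×0.1
        = 0.846000 + 0.038000 = 0.884000
The terms with overnight rain present sum to 0.038000, so
  P(overnight rain | ¬wet lawn, ¬sprinkler running) = 0.038000 / 0.884000 ≈ 0.043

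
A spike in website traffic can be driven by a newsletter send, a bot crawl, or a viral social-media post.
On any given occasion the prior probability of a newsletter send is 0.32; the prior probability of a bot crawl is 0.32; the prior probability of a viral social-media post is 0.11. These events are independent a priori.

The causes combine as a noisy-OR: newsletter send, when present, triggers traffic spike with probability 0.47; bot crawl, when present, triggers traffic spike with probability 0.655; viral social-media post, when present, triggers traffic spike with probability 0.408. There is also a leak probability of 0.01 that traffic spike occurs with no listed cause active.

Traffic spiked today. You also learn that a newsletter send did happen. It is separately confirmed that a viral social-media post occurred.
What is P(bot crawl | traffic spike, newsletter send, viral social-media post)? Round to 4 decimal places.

Under noisy-OR, P(traffic spike | causes) = 1 − (1−0.01)·∏(1−qᵢ) over the active causes.
Weight on bot crawl=true, given the evidence: 0.892835·0.32 = 0.285707
The normalizing constant is 0.689378·0.68 + 0.892835·0.32 = 0.754484
Posterior = 0.285707 / 0.754484 ≈ 0.3787

P(bot crawl | traffic spike, newsletter send, viral social-media post) ≈ 0.3787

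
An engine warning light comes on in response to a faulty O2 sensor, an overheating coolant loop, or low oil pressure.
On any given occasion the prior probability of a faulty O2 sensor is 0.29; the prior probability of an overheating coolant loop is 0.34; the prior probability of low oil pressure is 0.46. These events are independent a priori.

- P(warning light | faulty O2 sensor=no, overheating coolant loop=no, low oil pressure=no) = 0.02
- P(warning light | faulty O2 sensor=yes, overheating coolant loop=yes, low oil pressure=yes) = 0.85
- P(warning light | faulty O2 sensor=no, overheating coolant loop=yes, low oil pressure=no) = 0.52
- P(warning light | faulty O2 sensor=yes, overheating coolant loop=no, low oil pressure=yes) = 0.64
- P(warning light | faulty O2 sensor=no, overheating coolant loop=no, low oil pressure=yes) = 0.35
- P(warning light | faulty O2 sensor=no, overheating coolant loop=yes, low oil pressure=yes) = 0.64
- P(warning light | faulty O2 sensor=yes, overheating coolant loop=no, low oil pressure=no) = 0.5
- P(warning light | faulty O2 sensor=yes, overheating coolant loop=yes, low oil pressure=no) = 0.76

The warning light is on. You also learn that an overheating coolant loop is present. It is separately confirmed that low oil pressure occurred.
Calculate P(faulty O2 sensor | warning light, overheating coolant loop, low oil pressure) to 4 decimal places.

P(warning light | overheating coolant loop, low oil pressure) = 0.64*0.71 + 0.85*0.29 = 0.454400 + 0.246500 = 0.700900
Of this, 0.246500 comes from 0.85*0.29 (the faulty O2 sensor=true cases).
P(faulty O2 sensor | warning light, overheating coolant loop, low oil pressure) = 0.246500 / 0.700900 ≈ 0.3517

P(faulty O2 sensor | warning light, overheating coolant loop, low oil pressure) ≈ 0.3517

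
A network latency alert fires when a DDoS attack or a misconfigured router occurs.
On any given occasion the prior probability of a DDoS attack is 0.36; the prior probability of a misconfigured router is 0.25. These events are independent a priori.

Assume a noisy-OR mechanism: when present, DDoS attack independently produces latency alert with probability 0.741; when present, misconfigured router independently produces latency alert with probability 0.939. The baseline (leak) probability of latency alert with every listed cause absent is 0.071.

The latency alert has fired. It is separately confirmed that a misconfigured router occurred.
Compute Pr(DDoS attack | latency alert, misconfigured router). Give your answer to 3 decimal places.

Pr(DDoS attack | latency alert, misconfigured router) ≈ 0.370

Under noisy-OR, P(latency alert | causes) = 1 − (1−0.071)·∏(1−qᵢ) over the active causes.
Sum P(latency alert|·) weighted by the priors over both values of DDoS attack:
  P(latency alert | misconfigured router) = 0.943331·0.64 + 0.985323·0.36
        = 0.603732 + 0.354716 = 0.958448
Keeping only the DDoS attack-present terms gives 0.354716, so
  P(DDoS attack | latency alert, misconfigured router) = 0.354716 / 0.958448 ≈ 0.370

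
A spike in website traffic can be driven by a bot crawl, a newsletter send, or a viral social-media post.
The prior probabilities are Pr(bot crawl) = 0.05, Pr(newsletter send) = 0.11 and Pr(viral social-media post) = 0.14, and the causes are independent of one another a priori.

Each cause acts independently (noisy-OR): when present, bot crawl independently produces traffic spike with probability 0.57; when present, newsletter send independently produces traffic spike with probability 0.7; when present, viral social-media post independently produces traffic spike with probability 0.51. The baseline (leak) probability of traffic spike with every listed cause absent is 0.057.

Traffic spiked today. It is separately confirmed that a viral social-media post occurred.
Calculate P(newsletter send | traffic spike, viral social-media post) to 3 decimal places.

Under noisy-OR, P(traffic spike | causes) = 1 − (1−0.057)·∏(1−qᵢ) over the active causes.
Numerator (weight on configurations with newsletter send): 0.090014 + 0.005172 = 0.095186
Normalizer over all consistent configurations: 0.53793*0.95*0.89 + 0.861379*0.95*0.11 + 0.80131*0.05*0.89 + 0.940393*0.05*0.11 = 0.585664
Posterior = 0.095186 / 0.585664 ≈ 0.163

P(newsletter send | traffic spike, viral social-media post) ≈ 0.163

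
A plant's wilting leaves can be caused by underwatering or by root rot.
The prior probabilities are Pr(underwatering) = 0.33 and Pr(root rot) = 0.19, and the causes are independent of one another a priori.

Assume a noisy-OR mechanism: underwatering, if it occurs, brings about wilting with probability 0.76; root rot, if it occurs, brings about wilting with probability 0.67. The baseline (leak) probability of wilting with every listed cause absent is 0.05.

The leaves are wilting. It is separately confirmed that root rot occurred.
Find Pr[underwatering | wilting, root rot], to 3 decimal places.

Pr[underwatering | wilting, root rot] ≈ 0.399

Under noisy-OR, P(wilting | causes) = 1 − (1−0.05)·∏(1−qᵢ) over the active causes.
For the numerator, keep only underwatering=true terms: 0.92476·0.33 = 0.305171
Denominator P(wilting | root rot): 0.6865·0.67 + 0.92476·0.33 = 0.765126
P(underwatering | wilting, root rot) = 0.305171/0.765126 ≈ 0.399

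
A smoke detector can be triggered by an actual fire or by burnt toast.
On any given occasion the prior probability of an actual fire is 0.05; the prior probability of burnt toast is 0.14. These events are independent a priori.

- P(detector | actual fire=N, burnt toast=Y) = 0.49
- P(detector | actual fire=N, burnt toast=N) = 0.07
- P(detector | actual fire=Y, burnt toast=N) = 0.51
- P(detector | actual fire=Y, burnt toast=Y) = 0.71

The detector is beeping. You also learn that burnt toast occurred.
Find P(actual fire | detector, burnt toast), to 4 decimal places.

P(actual fire | detector, burnt toast) ≈ 0.0709

P(detector | burnt toast) = 0.49×0.95 + 0.71×0.05 = 0.465500 + 0.035500 = 0.501000
Restricting to configurations with actual fire present: 0.71×0.05 = 0.035500.
So P(actual fire | detector, burnt toast) = 0.035500/0.501000 ≈ 0.0709.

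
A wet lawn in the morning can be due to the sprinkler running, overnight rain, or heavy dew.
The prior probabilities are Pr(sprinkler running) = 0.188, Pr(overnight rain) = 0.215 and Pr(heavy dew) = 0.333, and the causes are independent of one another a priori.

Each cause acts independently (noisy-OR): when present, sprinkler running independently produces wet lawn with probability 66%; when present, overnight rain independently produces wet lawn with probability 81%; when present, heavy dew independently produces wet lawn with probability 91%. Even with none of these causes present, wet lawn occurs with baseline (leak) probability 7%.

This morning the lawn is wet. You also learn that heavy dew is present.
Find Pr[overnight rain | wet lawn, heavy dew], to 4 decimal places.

Under noisy-OR, P(wet lawn | causes) = 1 − (1−0.07)·∏(1−qᵢ) over the active causes.
Numerator (weight on configurations with overnight rain): 0.171804 + 0.040201 = 0.212005
The normalizing constant is 0.9163·0.812·0.785 + 0.984097·0.812·0.215 + 0.971542·0.188·0.785 + 0.994593·0.188·0.215 = 0.939453
Posterior = 0.212005 / 0.939453 ≈ 0.2257

Pr[overnight rain | wet lawn, heavy dew] ≈ 0.2257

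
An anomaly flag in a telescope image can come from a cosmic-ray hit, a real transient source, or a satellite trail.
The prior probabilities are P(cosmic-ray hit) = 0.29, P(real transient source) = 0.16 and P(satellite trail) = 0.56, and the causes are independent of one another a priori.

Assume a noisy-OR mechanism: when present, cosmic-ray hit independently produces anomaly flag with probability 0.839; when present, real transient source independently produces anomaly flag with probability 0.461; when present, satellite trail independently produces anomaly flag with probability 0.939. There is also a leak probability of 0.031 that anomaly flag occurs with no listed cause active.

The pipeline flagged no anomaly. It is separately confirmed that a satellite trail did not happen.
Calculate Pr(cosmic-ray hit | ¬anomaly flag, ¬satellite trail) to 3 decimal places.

Under noisy-OR, P(anomaly flag | causes) = 1 − (1−0.031)·∏(1−qᵢ) over the active causes.
Sum P(¬anomaly flag|·) weighted by the priors over the 4 (cosmic-ray hit, real transient source) configurations:
  P(¬anomaly flag | ¬satellite trail) = 0.969*0.71*0.84 + 0.522291*0.71*0.16 + 0.156009*0.29*0.84 + 0.084089*0.29*0.16
        = 0.577912 + 0.059332 + 0.038004 + 0.003902 = 0.679150
Configurations with cosmic-ray hit contribute 0.041906, so
  P(cosmic-ray hit | ¬anomaly flag, ¬satellite trail) = 0.041906 / 0.679150 ≈ 0.062

Pr(cosmic-ray hit | ¬anomaly flag, ¬satellite trail) ≈ 0.062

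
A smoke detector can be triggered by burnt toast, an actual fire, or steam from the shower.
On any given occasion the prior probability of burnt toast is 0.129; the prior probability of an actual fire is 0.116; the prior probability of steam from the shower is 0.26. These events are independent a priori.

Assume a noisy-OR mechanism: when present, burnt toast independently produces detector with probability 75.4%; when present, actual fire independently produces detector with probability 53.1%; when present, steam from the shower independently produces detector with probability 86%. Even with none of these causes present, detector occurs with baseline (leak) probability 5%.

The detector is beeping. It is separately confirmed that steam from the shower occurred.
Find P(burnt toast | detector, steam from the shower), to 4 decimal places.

Under noisy-OR, P(detector | causes) = 1 − (1−0.05)·∏(1−qᵢ) over the active causes.
Weight on burnt toast=true, given the evidence: 0.110305 + 0.014734 = 0.125039
Denominator P(detector | steam from the shower): 0.867·0.871·0.884 + 0.937623·0.871·0.116 + 0.967282·0.129·0.884 + 0.984655·0.129·0.116 = 0.887332
P(burnt toast | detector, steam from the shower) = 0.125039/0.887332 ≈ 0.1409

P(burnt toast | detector, steam from the shower) ≈ 0.1409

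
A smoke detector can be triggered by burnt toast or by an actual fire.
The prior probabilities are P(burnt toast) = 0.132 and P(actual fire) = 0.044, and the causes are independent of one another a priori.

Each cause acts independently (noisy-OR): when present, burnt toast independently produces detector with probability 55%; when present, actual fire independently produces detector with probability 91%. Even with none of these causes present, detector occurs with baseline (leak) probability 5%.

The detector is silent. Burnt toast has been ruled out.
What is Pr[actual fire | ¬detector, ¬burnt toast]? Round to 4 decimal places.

Under noisy-OR, P(detector | causes) = 1 − (1−0.05)·∏(1−qᵢ) over the active causes.
P(¬detector | ¬burnt toast) = 0.95×0.956 + 0.0855×0.044 = 0.908200 + 0.003762 = 0.911962
Of this, 0.003762 comes from 0.0855×0.044 (the actual fire=true cases).
P(actual fire | ¬detector, ¬burnt toast) = 0.003762 / 0.911962 ≈ 0.0041

Pr[actual fire | ¬detector, ¬burnt toast] ≈ 0.0041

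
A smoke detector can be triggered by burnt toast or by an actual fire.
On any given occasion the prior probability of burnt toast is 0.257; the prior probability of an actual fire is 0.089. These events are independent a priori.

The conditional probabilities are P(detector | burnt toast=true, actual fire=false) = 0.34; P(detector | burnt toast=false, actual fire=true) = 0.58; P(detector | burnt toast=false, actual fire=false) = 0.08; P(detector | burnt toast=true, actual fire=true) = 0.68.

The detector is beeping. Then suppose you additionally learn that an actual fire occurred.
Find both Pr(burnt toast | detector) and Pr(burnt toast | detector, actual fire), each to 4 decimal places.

P(detector) = 0.08*0.743*0.911 + 0.58*0.743*0.089 + 0.34*0.257*0.911 + 0.68*0.257*0.089 = 0.054150 + 0.038354 + 0.079603 + 0.015554 = 0.187661
Of this, 0.095157 comes from 0.079603 + 0.015554 (the burnt toast=true cases).
Hence the posterior is 0.095157/0.187661 ≈ 0.5071.

With the extra evidence:
P(detector | actual fire) = 0.58×0.743 + 0.68×0.257 = 0.430940 + 0.174760 = 0.605700
Of this, 0.174760 comes from 0.68×0.257 (the burnt toast=true cases).
So P(burnt toast | detector, actual fire) = 0.174760/0.605700 ≈ 0.2885.

Pr(burnt toast | detector) ≈ 0.5071; Pr(burnt toast | detector, actual fire) ≈ 0.2885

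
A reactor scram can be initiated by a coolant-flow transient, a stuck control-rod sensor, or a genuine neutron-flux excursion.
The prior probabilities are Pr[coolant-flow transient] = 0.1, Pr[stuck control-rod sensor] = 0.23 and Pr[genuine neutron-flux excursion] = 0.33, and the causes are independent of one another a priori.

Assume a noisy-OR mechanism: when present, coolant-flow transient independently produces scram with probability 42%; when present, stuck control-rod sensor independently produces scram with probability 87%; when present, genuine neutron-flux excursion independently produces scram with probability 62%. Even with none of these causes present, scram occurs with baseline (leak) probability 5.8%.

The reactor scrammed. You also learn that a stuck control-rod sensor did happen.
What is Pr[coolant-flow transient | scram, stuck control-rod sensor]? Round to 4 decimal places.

Under noisy-OR, P(scram | causes) = 1 − (1−0.058)·∏(1−qᵢ) over the active causes.
By total probability over the 4 (coolant-flow transient, genuine neutron-flux excursion) configurations:
  P(scram | stuck control-rod sensor) = 0.87754·0.9·0.67 + 0.953465·0.9·0.33 + 0.928973·0.1·0.67 + 0.97301·0.1·0.33
        = 0.529157 + 0.283179 + 0.062241 + 0.032109 = 0.906686
Keeping only the coolant-flow transient-present terms gives 0.094350, so
  P(coolant-flow transient | scram, stuck control-rod sensor) = 0.094350 / 0.906686 ≈ 0.1041

Pr[coolant-flow transient | scram, stuck control-rod sensor] ≈ 0.1041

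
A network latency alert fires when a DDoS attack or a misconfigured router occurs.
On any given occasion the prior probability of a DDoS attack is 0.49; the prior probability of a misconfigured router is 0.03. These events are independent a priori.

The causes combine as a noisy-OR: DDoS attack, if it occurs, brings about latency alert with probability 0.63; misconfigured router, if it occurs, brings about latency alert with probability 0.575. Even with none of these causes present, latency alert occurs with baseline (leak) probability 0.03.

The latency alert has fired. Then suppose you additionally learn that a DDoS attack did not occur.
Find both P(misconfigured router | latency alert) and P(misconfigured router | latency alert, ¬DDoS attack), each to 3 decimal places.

Under noisy-OR, P(latency alert | causes) = 1 − (1−0.03)·∏(1−qᵢ) over the active causes.
Weight on misconfigured router=true, given the evidence: 0.008993 + 0.012458 = 0.021451
Normalizer over all consistent configurations: 0.03·0.51·0.97 + 0.58775·0.51·0.03 + 0.6411·0.49·0.97 + 0.847468·0.49·0.03 = 0.341007
P(misconfigured router | latency alert) = 0.021451/0.341007 ≈ 0.063

With the extra evidence:
Weight on misconfigured router=true, given the evidence: 0.58775·0.03 = 0.017632
Denominator P(latency alert | ¬DDoS attack): 0.03·0.97 + 0.58775·0.03 = 0.046732
P(misconfigured router | latency alert, ¬DDoS attack) = 0.017632/0.046732 ≈ 0.377

P(misconfigured router | latency alert) ≈ 0.063; P(misconfigured router | latency alert, ¬DDoS attack) ≈ 0.377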